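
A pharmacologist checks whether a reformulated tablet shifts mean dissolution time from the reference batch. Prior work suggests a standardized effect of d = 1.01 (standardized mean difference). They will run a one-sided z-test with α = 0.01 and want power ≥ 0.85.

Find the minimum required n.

n = 12

For power 0.85 need Φ(δ − z_{0.01}) = 0.85, so δ = z_{0.01} + z_{0.15} = 2.326 + 1.036 = 3.363.
δ = d·√n ⇒ n = (δ/d)² = (3.363 / 1.01)² = 11.09.
Rounding up, n = 12.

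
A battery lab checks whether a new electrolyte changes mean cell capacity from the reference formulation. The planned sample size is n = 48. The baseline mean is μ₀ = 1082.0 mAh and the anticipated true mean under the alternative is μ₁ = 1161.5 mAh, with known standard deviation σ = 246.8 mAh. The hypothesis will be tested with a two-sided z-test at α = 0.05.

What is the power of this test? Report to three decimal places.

Power ≈ 0.607

Standardized effect: d = |μ₁ − μ₀| / σ = |1161.5 − 1082.0| / 246.8 = 0.3221
Noncentrality parameter: δ = d·√n = 0.3221 × √48 = 2.2317
Critical value for a two-sided test at α = 0.05: z_{α/2} = 1.960.
Power = Φ(δ − 1.960) + Φ(−δ − 1.960) = Φ(0.272) + Φ(-4.192) = 0.6071 + 0.0000 = 0.6071.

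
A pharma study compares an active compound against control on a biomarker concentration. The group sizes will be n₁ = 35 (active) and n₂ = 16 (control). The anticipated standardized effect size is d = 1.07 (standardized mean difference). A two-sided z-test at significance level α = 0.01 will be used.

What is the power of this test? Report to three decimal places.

Noncentrality parameter: δ = d / √(1/n₁ + 1/n₂) = 1.07 / √(1/35 + 1/16) = 3.5456
Critical value for a two-sided test at α = 0.01: z_{α/2} = 2.576.
Power = Φ(δ − 2.576) + Φ(−δ − 2.576) = Φ(0.970) + Φ(-6.121) = 0.8339 + 0.0000 = 0.8339.

Power ≈ 0.834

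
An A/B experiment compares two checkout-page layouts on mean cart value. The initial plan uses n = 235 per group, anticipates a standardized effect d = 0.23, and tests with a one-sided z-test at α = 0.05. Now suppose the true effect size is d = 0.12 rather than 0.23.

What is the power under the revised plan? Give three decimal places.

Power ≈ 0.365

With d = 0.12: δ = d·√(n/2) = 0.12 × √(235/2) = 1.3008. Critical value z_{0.05} = 1.645.
Revised power = Φ(δ − 1.645) = Φ(-0.344) = 0.3654.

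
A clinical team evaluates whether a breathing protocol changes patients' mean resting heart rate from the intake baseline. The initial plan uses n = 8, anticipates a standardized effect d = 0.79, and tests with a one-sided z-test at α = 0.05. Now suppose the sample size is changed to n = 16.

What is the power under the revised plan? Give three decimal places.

With n = 16: δ = d·√n = 0.79 × √16 = 3.1600. Critical value z_{0.05} = 1.645.
Revised power = Φ(δ − 1.645) = Φ(1.515) = 0.9351.

Power ≈ 0.935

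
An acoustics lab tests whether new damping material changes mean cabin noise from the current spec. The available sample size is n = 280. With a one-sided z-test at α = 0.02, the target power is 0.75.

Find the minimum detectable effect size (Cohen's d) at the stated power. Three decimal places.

d ≈ 0.163

Need Φ(δ − 2.054) = 0.75, so δ = 2.054 + 0.674 = 2.728.
δ = d·√n ⇒ d = δ/√n = 2.728/√280 = 0.1630.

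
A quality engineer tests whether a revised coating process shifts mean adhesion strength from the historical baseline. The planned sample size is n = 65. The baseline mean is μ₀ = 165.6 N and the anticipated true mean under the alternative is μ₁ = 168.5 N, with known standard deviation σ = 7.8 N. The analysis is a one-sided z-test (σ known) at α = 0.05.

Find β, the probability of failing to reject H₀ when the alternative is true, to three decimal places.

β ≈ 0.088

Standardized effect: d = |μ₁ − μ₀| / σ = |168.5 − 165.6| / 7.8 = 0.3718
Noncentrality parameter: δ = d·√n = 0.3718 × √65 = 2.9975
Critical value for a one-sided test at α = 0.05: z_α = 1.645.
Power = Φ(δ − 1.645) = Φ(1.353) = 0.9119.
Type II error: β = 1 − power = 1 − 0.9119 = 0.0881.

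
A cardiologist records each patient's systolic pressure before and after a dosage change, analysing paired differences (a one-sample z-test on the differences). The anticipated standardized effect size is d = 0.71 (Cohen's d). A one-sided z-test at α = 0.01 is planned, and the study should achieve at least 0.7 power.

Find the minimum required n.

Set Φ(δ − 2.326) = 0.7; then δ − 2.326 = Φ⁻¹(0.7) = 0.524, giving δ = 2.851.
δ = d·√n ⇒ n = (δ/d)² = (2.851 / 0.71)² = 16.12.
Round up to the next whole unit.

n = 17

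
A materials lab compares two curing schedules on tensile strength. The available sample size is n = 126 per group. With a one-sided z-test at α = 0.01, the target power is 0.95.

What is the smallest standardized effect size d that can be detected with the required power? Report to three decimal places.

d ≈ 0.500

Need Φ(δ − 2.326) = 0.95, so δ = 2.326 + 1.645 = 3.971.
δ = d·√(n/2) ⇒ d = δ/√(n/2) = 3.971/√(126/2) = 0.5003.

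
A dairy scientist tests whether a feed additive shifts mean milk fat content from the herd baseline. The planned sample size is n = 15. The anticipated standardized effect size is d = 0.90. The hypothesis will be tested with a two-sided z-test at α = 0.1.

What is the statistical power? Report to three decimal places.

Noncentrality parameter: δ = d·√n = 0.90 × √15 = 3.4857
Critical value for a two-sided test at α = 0.1: z_{α/2} = 1.645.
Power = Φ(δ − 1.645) + Φ(−δ − 1.645) = Φ(1.841) + Φ(-5.131) = 0.9672 + 0.0000 = 0.9672.

Power ≈ 0.967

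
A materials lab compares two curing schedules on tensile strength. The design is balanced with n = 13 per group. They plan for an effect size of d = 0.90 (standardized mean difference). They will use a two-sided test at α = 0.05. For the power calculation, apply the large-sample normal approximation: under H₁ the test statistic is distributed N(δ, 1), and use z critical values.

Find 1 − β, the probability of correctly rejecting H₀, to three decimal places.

Power ≈ 0.631

Noncentrality parameter: δ = d·√(n/2) = 0.90 × √(13/2) = 2.2946
Two-sided α = 0.05 → critical value z_{0.025} = 1.960.
Power = Φ(δ − 1.960) + Φ(−δ − 1.960) = Φ(0.335) + Φ(-4.255) = 0.6310 + 0.0000 = 0.6310.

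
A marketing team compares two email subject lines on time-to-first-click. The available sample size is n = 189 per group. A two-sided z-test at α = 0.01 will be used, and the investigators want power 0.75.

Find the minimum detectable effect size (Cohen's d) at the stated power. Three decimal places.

Need Φ(δ − 2.576) = 0.75, so δ = 2.576 + 0.674 = 3.250.
(The second rejection-region term Φ(−δ − z_{α/2}) is negligible and dropped.)
δ = d·√(n/2) ⇒ d = δ/√(n/2) = 3.250/√(189/2) = 0.3344.

d ≈ 0.334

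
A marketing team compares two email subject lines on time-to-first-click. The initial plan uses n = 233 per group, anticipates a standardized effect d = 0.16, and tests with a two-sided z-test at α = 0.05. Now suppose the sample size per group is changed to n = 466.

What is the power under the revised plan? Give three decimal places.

With n = 466 per group: δ = d·√(n/2) = 0.16 × √(466/2) = 2.4423. Critical value z_{0.025} = 1.960.
Revised power = Φ(δ − 1.960) + Φ(−δ − 1.960) = Φ(0.482) + Φ(-4.402) = 0.6852 + 0.0000 = 0.6852.

Power ≈ 0.685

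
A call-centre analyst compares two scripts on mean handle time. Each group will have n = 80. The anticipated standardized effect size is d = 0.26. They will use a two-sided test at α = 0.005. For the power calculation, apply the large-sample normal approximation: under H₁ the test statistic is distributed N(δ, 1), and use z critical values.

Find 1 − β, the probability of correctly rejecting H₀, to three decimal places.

Noncentrality parameter: δ = d·√(n/2) = 0.26 × √(80/2) = 1.6444
Critical value for a two-sided test at α = 0.005: z_{α/2} = 2.807.
Power = Φ(δ − 2.807) + Φ(−δ − 2.807) = Φ(-1.163) + Φ(-4.451) = 0.1225 + 0.0000 = 0.1225.

Power ≈ 0.122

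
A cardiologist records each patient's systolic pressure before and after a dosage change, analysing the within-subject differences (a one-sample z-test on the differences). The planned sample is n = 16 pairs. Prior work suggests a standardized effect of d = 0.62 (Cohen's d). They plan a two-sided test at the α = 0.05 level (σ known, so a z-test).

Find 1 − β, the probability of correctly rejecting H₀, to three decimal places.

Noncentrality parameter: δ = d·√n = 0.62 × √16 = 2.4800
Critical value for a two-sided test at α = 0.05: z_{α/2} = 1.960.
Power = Φ(δ − 1.960) + Φ(−δ − 1.960) = Φ(0.520) + Φ(-4.440) = 0.6985 + 0.0000 = 0.6985.

Power ≈ 0.698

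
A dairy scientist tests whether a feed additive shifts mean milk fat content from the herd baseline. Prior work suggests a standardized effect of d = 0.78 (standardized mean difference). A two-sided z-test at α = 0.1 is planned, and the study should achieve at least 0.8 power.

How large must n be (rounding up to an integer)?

For power 0.8 need Φ(δ − z_{0.05}) = 0.8, so δ = z_{0.05} + z_{0.20} = 1.645 + 0.842 = 2.486.
(Ignoring the negligible lower-tail rejection probability gives the usual closed-form inversion.)
δ = d·√n ⇒ n = (δ/d)² = (2.486 / 0.78)² = 10.16.
Rounding up, n = 11.

n = 11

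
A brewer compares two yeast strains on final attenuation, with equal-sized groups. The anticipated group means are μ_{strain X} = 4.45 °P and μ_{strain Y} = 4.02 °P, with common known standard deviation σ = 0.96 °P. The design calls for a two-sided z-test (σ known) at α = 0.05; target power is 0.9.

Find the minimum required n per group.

Standardized effect: d = |μ_{strain X} − μ_{strain Y}| / σ = |4.45 − 4.02| / 0.96 = 0.4479
For power 0.9 need Φ(δ − z_{0.025}) = 0.9, so δ = z_{0.025} + z_{0.10} = 1.960 + 1.282 = 3.242.
(The Φ(−δ − z_{α/2}) term is vanishingly small for δ > 0 and is dropped in the standard sample-size formula.)
δ = d·√(n/2) ⇒ n = 2(δ/d)² = 2 × (3.242 / 0.4479)² = 104.74.
Rounding up, n = 105 per group.

n = 105 per group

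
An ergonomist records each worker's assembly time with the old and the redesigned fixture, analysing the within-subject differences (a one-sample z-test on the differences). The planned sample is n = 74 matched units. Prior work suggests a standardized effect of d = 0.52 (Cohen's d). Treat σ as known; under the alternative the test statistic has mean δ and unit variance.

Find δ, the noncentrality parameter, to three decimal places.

δ = d·√n = 0.52 × √74 = 4.4732

δ ≈ 4.473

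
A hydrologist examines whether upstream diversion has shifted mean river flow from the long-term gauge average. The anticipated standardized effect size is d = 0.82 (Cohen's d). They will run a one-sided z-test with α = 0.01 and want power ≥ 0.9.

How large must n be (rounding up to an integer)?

n = 20

Set Φ(δ − 2.326) = 0.9; then δ − 2.326 = Φ⁻¹(0.9) = 1.282, giving δ = 3.608.
δ = d·√n ⇒ n = (δ/d)² = (3.608 / 0.82)² = 19.36.
Rounding up, n = 20.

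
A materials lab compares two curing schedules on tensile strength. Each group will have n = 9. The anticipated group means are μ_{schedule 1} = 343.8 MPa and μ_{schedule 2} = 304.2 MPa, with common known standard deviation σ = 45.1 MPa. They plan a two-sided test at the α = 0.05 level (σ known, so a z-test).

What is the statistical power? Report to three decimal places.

Standardized effect: d = |μ_{schedule 1} − μ_{schedule 2}| / σ = |343.8 − 304.2| / 45.1 = 0.8780
Noncentrality parameter: λ = d·√(n/2) = 0.8780 × √(9/2) = 1.8626
Critical value for a two-sided test at α = 0.05: z_{α/2} = 1.960.
Power = Φ(λ − 1.960) + Φ(−λ − 1.960) = Φ(-0.097) + Φ(-3.823) = 0.4612 + 0.0001 = 0.4613.

Power ≈ 0.461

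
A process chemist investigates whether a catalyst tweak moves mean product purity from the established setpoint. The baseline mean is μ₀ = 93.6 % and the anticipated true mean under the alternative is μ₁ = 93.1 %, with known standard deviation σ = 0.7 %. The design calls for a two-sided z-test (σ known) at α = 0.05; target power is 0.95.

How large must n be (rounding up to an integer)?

n = 26

Standardized effect: d = |μ₁ − μ₀| / σ = |93.1 − 93.6| / 0.7 = 0.7143
Set Φ(δ − 1.960) = 0.95; then δ − 1.960 = Φ⁻¹(0.95) = 1.645, giving δ = 3.605.
(For δ > 0 the lower-tail rejection region contributes negligibly to power, so the one-term inversion is standard.)
δ = d·√n ⇒ n = (δ/d)² = (3.605 / 0.7143)² = 25.47.
Round up to the next whole unit.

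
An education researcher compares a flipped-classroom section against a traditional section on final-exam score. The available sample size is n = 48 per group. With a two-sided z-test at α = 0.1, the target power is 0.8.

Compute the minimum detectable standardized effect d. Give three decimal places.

d ≈ 0.508

Need Φ(δ − 1.645) = 0.8, so δ = 1.645 + 0.842 = 2.486.
(The second rejection-region term Φ(−δ − z_{α/2}) is negligible and dropped.)
δ = d·√(n/2) ⇒ d = δ/√(n/2) = 2.486/√(48/2) = 0.5075.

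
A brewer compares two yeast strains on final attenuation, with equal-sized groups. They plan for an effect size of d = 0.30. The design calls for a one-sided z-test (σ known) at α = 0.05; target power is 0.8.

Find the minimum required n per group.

n = 138 per group

Set Φ(δ − 1.645) = 0.8; then δ − 1.645 = Φ⁻¹(0.8) = 0.842, giving δ = 2.486.
δ = d·√(n/2) ⇒ n = 2(δ/d)² = 2 × (2.486 / 0.30)² = 137.39.
Rounding up, n = 138 per group.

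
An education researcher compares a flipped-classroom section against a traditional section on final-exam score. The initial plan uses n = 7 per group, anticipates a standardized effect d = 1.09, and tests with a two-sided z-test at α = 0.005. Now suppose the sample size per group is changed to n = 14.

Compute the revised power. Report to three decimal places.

Power ≈ 0.531

With n = 14 per group: δ = d·√(n/2) = 1.09 × √(14/2) = 2.8839. Critical value z_{0.0025} = 2.807.
Revised power = Φ(δ − 2.807) + Φ(−δ − 2.807) = Φ(0.077) + Φ(-5.691) = 0.5306 + 0.0000 = 0.5306.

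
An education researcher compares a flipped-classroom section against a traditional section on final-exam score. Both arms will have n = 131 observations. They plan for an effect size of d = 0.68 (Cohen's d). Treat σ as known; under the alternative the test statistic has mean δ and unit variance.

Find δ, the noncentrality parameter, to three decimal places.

The noncentrality parameter scales effect size by the design's sample-size factor: δ = d·√(n/2) = 0.68 × √(131/2) = 5.5034

δ ≈ 5.503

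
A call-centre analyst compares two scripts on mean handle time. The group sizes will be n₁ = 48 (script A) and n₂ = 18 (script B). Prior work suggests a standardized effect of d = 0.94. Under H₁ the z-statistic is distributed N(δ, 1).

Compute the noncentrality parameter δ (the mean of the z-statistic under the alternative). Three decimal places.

δ ≈ 3.401

δ = d / √(1/n₁ + 1/n₂) = 0.94 / √(1/48 + 1/18) = 3.4010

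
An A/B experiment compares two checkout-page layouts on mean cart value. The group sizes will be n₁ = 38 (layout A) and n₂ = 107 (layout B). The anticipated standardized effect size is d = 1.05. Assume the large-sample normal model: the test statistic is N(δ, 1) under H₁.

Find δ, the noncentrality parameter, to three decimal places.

δ ≈ 5.560

The noncentrality parameter scales effect size by the design's sample-size factor: δ = d / √(1/n₁ + 1/n₂) = 1.05 / √(1/38 + 1/107) = 5.5602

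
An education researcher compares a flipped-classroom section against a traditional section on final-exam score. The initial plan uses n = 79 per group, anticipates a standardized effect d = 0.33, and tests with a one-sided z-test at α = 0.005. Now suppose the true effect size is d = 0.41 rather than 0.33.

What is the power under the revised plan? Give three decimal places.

With d = 0.41: δ = d·√(n/2) = 0.41 × √(79/2) = 2.5768. Critical value z_{0.005} = 2.576.
Revised power = Φ(δ − 2.576) = Φ(0.001) = 0.5004.

Power ≈ 0.500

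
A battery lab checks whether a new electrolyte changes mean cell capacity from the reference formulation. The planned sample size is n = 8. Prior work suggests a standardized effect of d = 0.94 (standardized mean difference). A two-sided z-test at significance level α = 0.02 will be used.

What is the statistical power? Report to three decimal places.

Noncentrality parameter: δ = d·√n = 0.94 × √8 = 2.6587
Two-sided α = 0.02 → critical value z_{0.01} = 2.326.
Power = Φ(δ − 2.326) + Φ(−δ − 2.326) = Φ(0.332) + Φ(-4.985) = 0.6302 + 0.0000 = 0.6302.

Power ≈ 0.630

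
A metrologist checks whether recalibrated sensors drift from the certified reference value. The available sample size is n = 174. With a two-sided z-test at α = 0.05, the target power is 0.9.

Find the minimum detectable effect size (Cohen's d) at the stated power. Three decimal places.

d ≈ 0.246

Need Φ(δ − 1.960) = 0.9, so δ = 1.960 + 1.282 = 3.242.
(Lower-tail contribution to power is negligible for δ > 0.)
δ = d·√n ⇒ d = δ/√n = 3.242/√174 = 0.2457.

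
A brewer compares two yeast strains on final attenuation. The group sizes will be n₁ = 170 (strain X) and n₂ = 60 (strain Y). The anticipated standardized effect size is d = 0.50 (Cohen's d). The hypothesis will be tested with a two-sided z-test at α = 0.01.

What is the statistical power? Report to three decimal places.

Power ≈ 0.775

Noncentrality parameter: δ = d / √(1/n₁ + 1/n₂) = 0.50 / √(1/170 + 1/60) = 3.3297
Two-sided α = 0.01 → critical value z_{0.005} = 2.576.
Power = Φ(δ − 2.576) + Φ(−δ − 2.576) = Φ(0.754) + Φ(-5.906) = 0.7745 + 0.0000 = 0.7745.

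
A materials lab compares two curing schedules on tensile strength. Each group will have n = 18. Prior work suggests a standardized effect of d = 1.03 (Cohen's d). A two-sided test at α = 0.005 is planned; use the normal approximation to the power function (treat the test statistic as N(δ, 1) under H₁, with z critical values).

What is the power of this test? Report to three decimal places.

Power ≈ 0.611

Noncentrality parameter: δ = d·√(n/2) = 1.03 × √(18/2) = 3.0900
Critical value for a two-sided test at α = 0.005: z_{α/2} = 2.807.
Power = Φ(δ − 2.807) + Φ(−δ − 2.807) = Φ(0.283) + Φ(-5.897) = 0.6114 + 0.0000 = 0.6114.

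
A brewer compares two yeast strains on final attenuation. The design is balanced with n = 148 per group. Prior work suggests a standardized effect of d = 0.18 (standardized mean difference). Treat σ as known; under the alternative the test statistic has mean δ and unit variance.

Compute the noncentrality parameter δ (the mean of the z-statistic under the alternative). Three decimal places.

The noncentrality parameter scales effect size by the design's sample-size factor: δ = d·√(n/2) = 0.18 × √(148/2) = 1.5484

δ ≈ 1.548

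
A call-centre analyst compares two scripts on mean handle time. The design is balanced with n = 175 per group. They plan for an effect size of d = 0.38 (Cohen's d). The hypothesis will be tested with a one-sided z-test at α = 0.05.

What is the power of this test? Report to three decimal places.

Noncentrality parameter: δ = d·√(n/2) = 0.38 × √(175/2) = 3.5546
One-sided α = 0.05 → critical value z_{0.05} = 1.645.
Power = P(Z > 1.645 − δ) = Φ(1.910) = 0.9719.

Power ≈ 0.972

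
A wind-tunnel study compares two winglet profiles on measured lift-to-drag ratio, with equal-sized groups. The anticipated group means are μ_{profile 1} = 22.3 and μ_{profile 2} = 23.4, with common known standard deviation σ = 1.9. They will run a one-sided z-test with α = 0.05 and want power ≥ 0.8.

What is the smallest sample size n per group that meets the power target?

n = 37 per group

Standardized effect: d = |μ_{profile 1} − μ_{profile 2}| / σ = |22.3 − 23.4| / 1.9 = 0.5789
Set Φ(δ − 1.645) = 0.8; then δ − 1.645 = Φ⁻¹(0.8) = 0.842, giving δ = 2.486.
δ = d·√(n/2) ⇒ n = 2(δ/d)² = 2 × (2.486 / 0.5789)² = 36.89.
Round up to the next whole unit.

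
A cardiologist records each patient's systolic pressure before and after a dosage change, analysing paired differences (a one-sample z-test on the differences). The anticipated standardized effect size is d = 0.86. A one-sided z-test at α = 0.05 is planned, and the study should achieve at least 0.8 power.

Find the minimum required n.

Set Φ(δ − 1.645) = 0.8; then δ − 1.645 = Φ⁻¹(0.8) = 0.842, giving δ = 2.486.
δ = d·√n ⇒ n = (δ/d)² = (2.486 / 0.86)² = 8.36.
Rounding up, n = 9.

n = 9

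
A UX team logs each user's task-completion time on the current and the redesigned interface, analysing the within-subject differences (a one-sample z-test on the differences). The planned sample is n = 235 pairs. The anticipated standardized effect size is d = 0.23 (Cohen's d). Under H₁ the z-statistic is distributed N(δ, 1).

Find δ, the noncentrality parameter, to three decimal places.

δ ≈ 3.526

The noncentrality parameter scales effect size by the design's sample-size factor: δ = d·√n = 0.23 × √235 = 3.5258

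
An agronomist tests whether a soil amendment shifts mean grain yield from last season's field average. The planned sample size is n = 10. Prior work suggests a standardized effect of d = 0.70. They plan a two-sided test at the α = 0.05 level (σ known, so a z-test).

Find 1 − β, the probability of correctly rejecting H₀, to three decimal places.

Noncentrality parameter: δ = d·√n = 0.70 × √10 = 2.2136
Two-sided α = 0.05 → critical value z_{0.025} = 1.960.
Power = Φ(δ − 1.960) + Φ(−δ − 1.960) = Φ(0.254) + Φ(-4.174) = 0.6001 + 0.0000 = 0.6001.

Power ≈ 0.600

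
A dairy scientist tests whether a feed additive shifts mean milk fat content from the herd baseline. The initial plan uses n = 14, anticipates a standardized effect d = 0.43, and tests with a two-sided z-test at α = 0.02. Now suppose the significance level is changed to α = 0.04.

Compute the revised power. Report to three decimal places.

Power ≈ 0.328

δ = d·√n = 0.43 × √14 = 1.6089 (unchanged). New critical value: z_{0.02} = 2.054.
Revised power = Φ(δ − 2.054) + Φ(−δ − 2.054) = Φ(-0.445) + Φ(-3.663) = 0.3282 + 0.0001 = 0.3283.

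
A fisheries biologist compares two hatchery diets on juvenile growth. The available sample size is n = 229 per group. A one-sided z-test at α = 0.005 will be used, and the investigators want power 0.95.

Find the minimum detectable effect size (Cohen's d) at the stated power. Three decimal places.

Required noncentrality: δ = z_{0.005} + z_{0.05} = 2.576 + 1.645 = 4.221.
δ = d·√(n/2) ⇒ d = δ/√(n/2) = 4.221/√(229/2) = 0.3944.

d ≈ 0.394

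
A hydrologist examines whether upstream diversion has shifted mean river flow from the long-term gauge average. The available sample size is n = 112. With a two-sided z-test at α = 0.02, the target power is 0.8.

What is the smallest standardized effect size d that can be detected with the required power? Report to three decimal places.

d ≈ 0.299

Need Φ(δ − 2.326) = 0.8, so δ = 2.326 + 0.842 = 3.168.
(The second rejection-region term Φ(−δ − z_{α/2}) is negligible and dropped.)
δ = d·√n ⇒ d = δ/√n = 3.168/√112 = 0.2993.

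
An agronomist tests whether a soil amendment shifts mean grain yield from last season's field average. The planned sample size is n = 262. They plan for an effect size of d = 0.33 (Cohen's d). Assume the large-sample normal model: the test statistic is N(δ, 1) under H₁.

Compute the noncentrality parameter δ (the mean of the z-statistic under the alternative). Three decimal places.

δ = d·√n = 0.33 × √262 = 5.3415

δ ≈ 5.342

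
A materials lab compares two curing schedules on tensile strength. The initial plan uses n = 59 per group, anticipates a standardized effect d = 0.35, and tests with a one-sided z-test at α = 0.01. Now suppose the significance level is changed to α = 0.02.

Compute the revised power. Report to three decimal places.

Power ≈ 0.439

δ = d·√(n/2) = 0.35 × √(59/2) = 1.9010 (unchanged). New critical value: z_{0.02} = 2.054.
Revised power = Φ(δ − 2.054) = Φ(-0.153) = 0.4393.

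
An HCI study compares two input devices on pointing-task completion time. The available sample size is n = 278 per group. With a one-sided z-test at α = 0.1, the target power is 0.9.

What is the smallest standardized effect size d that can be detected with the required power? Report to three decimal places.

d ≈ 0.217

Required noncentrality: δ = z_{0.1} + z_{0.10} = 1.282 + 1.282 = 2.563.
δ = d·√(n/2) ⇒ d = δ/√(n/2) = 2.563/√(278/2) = 0.2174.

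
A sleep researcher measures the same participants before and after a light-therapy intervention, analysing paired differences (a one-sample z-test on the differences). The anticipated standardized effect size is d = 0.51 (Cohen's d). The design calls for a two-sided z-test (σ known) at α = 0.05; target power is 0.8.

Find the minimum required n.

n = 31

Set Φ(δ − 1.960) = 0.8; then δ − 1.960 = Φ⁻¹(0.8) = 0.842, giving δ = 2.802.
(The Φ(−δ − z_{α/2}) term is vanishingly small for δ > 0 and is dropped in the standard sample-size formula.)
δ = d·√n ⇒ n = (δ/d)² = (2.802 / 0.51)² = 30.18.
Round up to the next whole unit.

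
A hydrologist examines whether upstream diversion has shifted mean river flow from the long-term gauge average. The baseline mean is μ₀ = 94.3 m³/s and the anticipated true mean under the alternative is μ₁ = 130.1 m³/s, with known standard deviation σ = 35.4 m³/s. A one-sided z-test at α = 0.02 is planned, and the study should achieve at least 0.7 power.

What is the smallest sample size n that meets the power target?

n = 7

Standardized effect: d = |μ₁ − μ₀| / σ = |130.1 − 94.3| / 35.4 = 1.0113
Set Φ(δ − 2.054) = 0.7; then δ − 2.054 = Φ⁻¹(0.7) = 0.524, giving δ = 2.578.
δ = d·√n ⇒ n = (δ/d)² = (2.578 / 1.0113)² = 6.50.
Rounding up, n = 7.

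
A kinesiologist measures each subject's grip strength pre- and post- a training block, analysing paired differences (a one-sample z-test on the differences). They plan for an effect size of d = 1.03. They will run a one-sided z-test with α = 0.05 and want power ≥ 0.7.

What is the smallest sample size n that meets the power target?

n = 5

For power 0.7 need Φ(δ − z_{0.05}) = 0.7, so δ = z_{0.05} + z_{0.30} = 1.645 + 0.524 = 2.169.
δ = d·√n ⇒ n = (δ/d)² = (2.169 / 1.03)² = 4.44.
Rounding up, n = 5.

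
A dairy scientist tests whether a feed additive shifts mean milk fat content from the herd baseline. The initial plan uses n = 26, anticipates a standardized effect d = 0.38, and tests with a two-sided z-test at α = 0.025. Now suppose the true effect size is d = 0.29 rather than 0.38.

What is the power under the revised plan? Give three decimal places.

With d = 0.29: δ = d·√n = 0.29 × √26 = 1.4787. Critical value z_{0.0125} = 2.241.
Revised power = Φ(δ − 2.241) + Φ(−δ − 2.241) = Φ(-0.763) + Φ(-3.720) = 0.2228 + 0.0001 = 0.2229.

Power ≈ 0.223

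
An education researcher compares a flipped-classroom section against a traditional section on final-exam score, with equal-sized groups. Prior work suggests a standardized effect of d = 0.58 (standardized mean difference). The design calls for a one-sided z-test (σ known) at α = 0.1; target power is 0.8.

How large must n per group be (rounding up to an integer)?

n = 27 per group

For power 0.8 need Φ(δ − z_{0.1}) = 0.8, so δ = z_{0.1} + z_{0.20} = 1.282 + 0.842 = 2.123.
δ = d·√(n/2) ⇒ n = 2(δ/d)² = 2 × (2.123 / 0.58)² = 26.80.
Rounding up, n = 27 per group.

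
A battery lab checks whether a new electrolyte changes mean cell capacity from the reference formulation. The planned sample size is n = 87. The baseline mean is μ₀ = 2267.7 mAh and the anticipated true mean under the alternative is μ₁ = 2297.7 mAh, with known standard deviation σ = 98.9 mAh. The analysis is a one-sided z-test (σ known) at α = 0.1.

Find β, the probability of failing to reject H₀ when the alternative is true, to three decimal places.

Standardized effect: d = |μ₁ − μ₀| / σ = |2297.7 − 2267.7| / 98.9 = 0.3033
Noncentrality parameter: δ = d·√n = 0.3033 × √87 = 2.8293
Critical value for a one-sided test at α = 0.1: z_α = 1.282.
Power = P(Z > 1.282 − δ) = Φ(1.548) = 0.9392.
Type II error: β = 1 − power = 1 − 0.9392 = 0.0608.

β ≈ 0.061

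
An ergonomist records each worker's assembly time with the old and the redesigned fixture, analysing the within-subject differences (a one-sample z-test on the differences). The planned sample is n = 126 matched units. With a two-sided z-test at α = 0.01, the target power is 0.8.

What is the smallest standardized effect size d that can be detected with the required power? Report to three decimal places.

Need Φ(δ − 2.576) = 0.8, so δ = 2.576 + 0.842 = 3.417.
(Lower-tail contribution to power is negligible for δ > 0.)
δ = d·√n ⇒ d = δ/√n = 3.417/√126 = 0.3045.

d ≈ 0.304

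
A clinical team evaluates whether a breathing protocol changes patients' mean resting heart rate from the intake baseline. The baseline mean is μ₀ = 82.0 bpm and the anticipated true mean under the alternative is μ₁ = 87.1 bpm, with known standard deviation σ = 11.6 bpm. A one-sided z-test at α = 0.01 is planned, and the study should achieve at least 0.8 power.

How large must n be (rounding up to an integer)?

n = 52

Standardized effect: d = |μ₁ − μ₀| / σ = |87.1 − 82.0| / 11.6 = 0.4397
Set Φ(δ − 2.326) = 0.8; then δ − 2.326 = Φ⁻¹(0.8) = 0.842, giving δ = 3.168.
δ = d·√n ⇒ n = (δ/d)² = (3.168 / 0.4397)² = 51.92.
Round up to the next whole unit.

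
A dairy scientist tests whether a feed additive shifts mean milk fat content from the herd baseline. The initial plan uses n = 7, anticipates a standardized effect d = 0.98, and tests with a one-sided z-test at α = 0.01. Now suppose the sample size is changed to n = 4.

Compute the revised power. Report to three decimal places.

Power ≈ 0.357

With n = 4: δ = d·√n = 0.98 × √4 = 1.9600. Critical value z_{0.01} = 2.326.
Revised power = Φ(δ − 2.326) = Φ(-0.366) = 0.3571.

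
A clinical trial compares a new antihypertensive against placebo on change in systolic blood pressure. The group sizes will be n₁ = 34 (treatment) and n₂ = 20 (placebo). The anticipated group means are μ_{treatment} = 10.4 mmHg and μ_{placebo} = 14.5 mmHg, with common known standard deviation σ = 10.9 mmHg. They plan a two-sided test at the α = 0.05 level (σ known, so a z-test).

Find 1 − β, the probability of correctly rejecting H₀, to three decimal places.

Standardized effect: d = |μ_{treatment} − μ_{placebo}| / σ = |10.4 − 14.5| / 10.9 = 0.3761
Noncentrality parameter: δ = d / √(1/n₁ + 1/n₂) = 0.3761 / √(1/34 + 1/20) = 1.3348
Critical value for a two-sided test at α = 0.05: z_{α/2} = 1.960.
Power = Φ(δ − 1.960) + Φ(−δ − 1.960) = Φ(-0.625) + Φ(-3.295) = 0.2659 + 0.0005 = 0.2664.

Power ≈ 0.266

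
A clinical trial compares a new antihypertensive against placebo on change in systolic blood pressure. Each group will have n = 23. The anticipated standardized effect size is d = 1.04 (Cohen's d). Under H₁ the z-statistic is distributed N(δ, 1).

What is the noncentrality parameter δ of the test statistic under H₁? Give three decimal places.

δ ≈ 3.527

δ = d·√(n/2) = 1.04 × √(23/2) = 3.5268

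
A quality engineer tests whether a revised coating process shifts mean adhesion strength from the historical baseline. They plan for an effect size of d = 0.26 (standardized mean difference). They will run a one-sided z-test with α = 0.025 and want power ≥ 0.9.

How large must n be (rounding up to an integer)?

For power 0.9 need Φ(δ − z_{0.025}) = 0.9, so δ = z_{0.025} + z_{0.10} = 1.960 + 1.282 = 3.242.
δ = d·√n ⇒ n = (δ/d)² = (3.242 / 0.26)² = 155.44.
Round up to the next whole unit.

n = 156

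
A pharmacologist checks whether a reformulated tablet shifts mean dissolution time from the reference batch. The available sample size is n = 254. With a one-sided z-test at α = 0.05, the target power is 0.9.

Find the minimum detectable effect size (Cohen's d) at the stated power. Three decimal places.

d ≈ 0.184

Required noncentrality: δ = z_{0.05} + z_{0.10} = 1.645 + 1.282 = 2.926.
δ = d·√n ⇒ d = δ/√n = 2.926/√254 = 0.1836.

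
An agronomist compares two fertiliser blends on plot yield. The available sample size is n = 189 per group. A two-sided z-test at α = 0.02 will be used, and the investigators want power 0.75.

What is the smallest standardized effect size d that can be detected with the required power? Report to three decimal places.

d ≈ 0.309

Need Φ(δ − 2.326) = 0.75, so δ = 2.326 + 0.674 = 3.001.
(The second rejection-region term Φ(−δ − z_{α/2}) is negligible and dropped.)
δ = d·√(n/2) ⇒ d = δ/√(n/2) = 3.001/√(189/2) = 0.3087.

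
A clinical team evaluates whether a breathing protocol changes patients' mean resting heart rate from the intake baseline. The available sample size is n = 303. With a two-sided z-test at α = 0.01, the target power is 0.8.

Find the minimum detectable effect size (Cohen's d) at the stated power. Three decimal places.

d ≈ 0.196

Required noncentrality: δ = z_{0.005} + z_{0.20} = 2.576 + 0.842 = 3.417.
(Lower-tail contribution to power is negligible for δ > 0.)
δ = d·√n ⇒ d = δ/√n = 3.417/√303 = 0.1963.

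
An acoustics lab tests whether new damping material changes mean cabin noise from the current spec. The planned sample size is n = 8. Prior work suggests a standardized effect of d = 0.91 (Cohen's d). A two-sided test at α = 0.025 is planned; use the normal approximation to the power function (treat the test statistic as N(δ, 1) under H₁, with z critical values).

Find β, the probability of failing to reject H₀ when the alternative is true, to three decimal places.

Noncentrality parameter: λ = d·√n = 0.91 × √8 = 2.5739
Critical value for a two-sided test at α = 0.025: z_{α/2} = 2.241.
Power = Φ(λ − 2.241) + Φ(−λ − 2.241) = Φ(0.332) + Φ(-4.815) = 0.6302 + 0.0000 = 0.6302.
Type II error: β = 1 − power = 1 − 0.6302 = 0.3698.

β ≈ 0.370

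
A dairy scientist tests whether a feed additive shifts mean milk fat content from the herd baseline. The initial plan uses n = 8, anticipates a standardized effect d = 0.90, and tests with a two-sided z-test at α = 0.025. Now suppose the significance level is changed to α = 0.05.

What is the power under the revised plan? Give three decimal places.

Power ≈ 0.721

δ = d·√n = 0.90 × √8 = 2.5456 (unchanged). New critical value: z_{0.025} = 1.960.
Revised power = Φ(δ − 1.960) + Φ(−δ − 1.960) = Φ(0.586) + Φ(-4.506) = 0.7209 + 0.0000 = 0.7209.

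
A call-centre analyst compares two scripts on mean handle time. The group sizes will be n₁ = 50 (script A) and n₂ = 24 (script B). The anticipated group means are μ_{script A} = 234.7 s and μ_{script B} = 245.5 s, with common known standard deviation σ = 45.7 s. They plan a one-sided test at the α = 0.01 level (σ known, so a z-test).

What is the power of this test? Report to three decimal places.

Power ≈ 0.085

Standardized effect: d = |μ_{script A} − μ_{script B}| / σ = |234.7 − 245.5| / 45.7 = 0.2363
Noncentrality parameter: δ = d / √(1/n₁ + 1/n₂) = 0.2363 / √(1/50 + 1/24) = 0.9517
One-sided α = 0.01 → critical value z_{0.01} = 2.326.
Power = P(Z > 2.326 − δ) = Φ(-1.375) = 0.0846.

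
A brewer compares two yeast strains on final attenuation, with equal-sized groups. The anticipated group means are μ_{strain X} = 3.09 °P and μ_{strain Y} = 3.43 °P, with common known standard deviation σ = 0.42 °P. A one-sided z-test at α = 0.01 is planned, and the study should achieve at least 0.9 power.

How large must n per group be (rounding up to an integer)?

Standardized effect: d = |μ_{strain X} − μ_{strain Y}| / σ = |3.09 − 3.43| / 0.42 = 0.8095
Set Φ(δ − 2.326) = 0.9; then δ − 2.326 = Φ⁻¹(0.9) = 1.282, giving δ = 3.608.
δ = d·√(n/2) ⇒ n = 2(δ/d)² = 2 × (3.608 / 0.8095)² = 39.73.
Round up to the next whole unit.

n = 40 per group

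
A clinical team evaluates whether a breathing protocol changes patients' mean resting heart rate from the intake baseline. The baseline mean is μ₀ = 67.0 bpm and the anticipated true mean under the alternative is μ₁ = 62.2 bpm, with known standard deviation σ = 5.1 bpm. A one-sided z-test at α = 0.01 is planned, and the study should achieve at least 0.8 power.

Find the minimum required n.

Standardized effect: d = |μ₁ − μ₀| / σ = |62.2 − 67.0| / 5.1 = 0.9412
Set Φ(δ − 2.326) = 0.8; then δ − 2.326 = Φ⁻¹(0.8) = 0.842, giving δ = 3.168.
δ = d·√n ⇒ n = (δ/d)² = (3.168 / 0.9412)² = 11.33.
Round up to the next whole unit.

n = 12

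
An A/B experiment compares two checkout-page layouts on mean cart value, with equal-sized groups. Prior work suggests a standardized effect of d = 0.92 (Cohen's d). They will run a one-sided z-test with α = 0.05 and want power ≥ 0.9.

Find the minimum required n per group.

Set Φ(δ − 1.645) = 0.9; then δ − 1.645 = Φ⁻¹(0.9) = 1.282, giving δ = 2.926.
δ = d·√(n/2) ⇒ n = 2(δ/d)² = 2 × (2.926 / 0.92)² = 20.24.
Rounding up, n = 21 per group.

n = 21 per group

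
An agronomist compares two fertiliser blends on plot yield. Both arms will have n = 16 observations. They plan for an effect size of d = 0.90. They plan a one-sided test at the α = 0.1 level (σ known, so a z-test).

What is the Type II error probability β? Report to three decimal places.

β ≈ 0.103

Noncentrality parameter: δ = d·√(n/2) = 0.90 × √(16/2) = 2.5456
One-sided α = 0.1 → critical value z_{0.1} = 1.282.
Power = Φ(δ − 1.282) = Φ(1.264) = 0.8969.
Type II error: β = 1 − power = 1 − 0.8969 = 0.1031.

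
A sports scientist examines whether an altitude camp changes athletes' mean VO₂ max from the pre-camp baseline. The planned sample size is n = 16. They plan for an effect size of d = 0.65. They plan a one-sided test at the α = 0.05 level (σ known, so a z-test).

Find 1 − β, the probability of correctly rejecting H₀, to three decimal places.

Noncentrality parameter: λ = d·√n = 0.65 × √16 = 2.6000
Critical value for a one-sided test at α = 0.05: z_α = 1.645.
Power = P(Z > 1.645 − λ) = Φ(0.955) = 0.8302.

Power ≈ 0.830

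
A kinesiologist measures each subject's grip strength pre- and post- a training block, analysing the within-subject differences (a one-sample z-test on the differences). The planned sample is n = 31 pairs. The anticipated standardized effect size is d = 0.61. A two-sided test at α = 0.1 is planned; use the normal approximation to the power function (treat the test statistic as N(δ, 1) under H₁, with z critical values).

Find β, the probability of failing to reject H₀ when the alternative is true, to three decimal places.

Noncentrality parameter: δ = d·√n = 0.61 × √31 = 3.3963
Two-sided α = 0.1 → critical value z_{0.05} = 1.645.
Power = Φ(δ − 1.645) + Φ(−δ − 1.645) = Φ(1.751) + Φ(-5.041) = 0.9601 + 0.0000 = 0.9601.
Type II error: β = 1 − power = 1 − 0.9601 = 0.0399.

β ≈ 0.040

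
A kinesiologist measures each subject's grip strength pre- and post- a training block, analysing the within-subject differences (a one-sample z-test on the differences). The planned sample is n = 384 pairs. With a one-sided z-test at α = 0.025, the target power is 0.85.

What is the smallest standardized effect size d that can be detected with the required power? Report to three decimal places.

d ≈ 0.153

Required noncentrality: δ = z_{0.025} + z_{0.15} = 1.960 + 1.036 = 2.996.
δ = d·√n ⇒ d = δ/√n = 2.996/√384 = 0.1529.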